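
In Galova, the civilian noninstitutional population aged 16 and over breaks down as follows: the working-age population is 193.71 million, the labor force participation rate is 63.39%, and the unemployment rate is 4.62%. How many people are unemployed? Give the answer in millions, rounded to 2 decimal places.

About 5.67 million are unemployed.

Labor force = 0.6339 × 193.71 = 122.79 million.
Unemployed = 0.0462 × 122.79 ≈ 5.67 million.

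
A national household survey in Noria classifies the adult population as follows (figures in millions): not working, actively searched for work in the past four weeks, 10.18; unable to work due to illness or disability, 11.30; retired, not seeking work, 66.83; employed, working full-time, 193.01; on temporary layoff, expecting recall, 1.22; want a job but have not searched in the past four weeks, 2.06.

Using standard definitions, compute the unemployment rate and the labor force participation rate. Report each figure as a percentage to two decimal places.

Employed = 193.01 million.
Unemployed = 10.18 + 1.22 = 11.40 million (jobless and actively searching, or on temporary layoff).
Labor force = 193.01 + 11.40 = 204.41 million.
Not in labor force = 11.30 + 66.83 + 2.06 = 80.19 million (those not working and not actively searching are outside the labor force — including those who want a job but have given up searching).
Civilian working-age population = 204.41 + 80.19 = 284.60 million.
Unemployment rate = 11.40 / 204.41 = 5.58%.
Labor force participation rate = 204.41 / 284.60 = 71.82%.

Unemployment rate ≈ 5.58%; labor force participation rate ≈ 71.82%.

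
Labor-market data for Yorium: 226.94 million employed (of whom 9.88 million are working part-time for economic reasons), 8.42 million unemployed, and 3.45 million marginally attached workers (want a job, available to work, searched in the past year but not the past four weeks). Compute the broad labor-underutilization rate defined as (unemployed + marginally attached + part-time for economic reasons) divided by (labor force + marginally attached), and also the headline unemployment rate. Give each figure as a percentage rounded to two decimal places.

Broad underutilization rate ≈ 9.11%; headline unemployment rate ≈ 3.58%.

Labor force = 226.94 + 8.42 = 235.36 million.
Numerator = 8.42 + 3.45 + 9.88 = 21.75 million.
Denominator = 235.36 + 3.45 = 238.81 million.
Broad rate = 21.75 / 238.81 = 9.11%.
Headline unemployment rate = 8.42 / 235.36 = 3.58%.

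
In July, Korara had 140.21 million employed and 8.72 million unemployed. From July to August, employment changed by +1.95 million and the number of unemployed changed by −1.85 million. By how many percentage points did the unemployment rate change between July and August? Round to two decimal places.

The unemployment rate changed by −1.25 percentage points.

July: labor force = 140.21 + 8.72 = 148.93; u = 8.72/148.93 = 5.86%.
August: labor force = 142.16 + 6.87 = 149.03; u = 6.87/149.03 = 4.61%.
Change = 4.61% − 5.86% = −1.25 pp.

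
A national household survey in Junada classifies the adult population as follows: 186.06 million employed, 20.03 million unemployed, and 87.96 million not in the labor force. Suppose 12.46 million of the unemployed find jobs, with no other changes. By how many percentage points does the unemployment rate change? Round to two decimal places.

Initially, labor force = 186.06 + 20.03 = 206.09 million, so u = 20.03/206.09 = 9.72%.
After the change, unemployed falls and employed rises by 12.46; labor force unchanged → E = 198.52, U = 7.57, labor force = 206.09 million.
New unemployment rate = 7.57 / 206.09 = 3.67%.
Change = 3.67% − 9.72% = −6.05 percentage points.

The unemployment rate changes by −6.05 percentage points.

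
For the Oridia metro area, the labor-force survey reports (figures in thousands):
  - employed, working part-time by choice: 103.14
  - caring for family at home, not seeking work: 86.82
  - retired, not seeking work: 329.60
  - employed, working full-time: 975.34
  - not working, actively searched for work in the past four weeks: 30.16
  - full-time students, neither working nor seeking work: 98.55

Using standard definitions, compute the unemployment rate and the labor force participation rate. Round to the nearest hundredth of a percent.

Employed = 103.14 + 975.34 = 1,078.48 thousand.
Unemployed = 30.16 thousand.
Labor force = 1,078.48 + 30.16 = 1,108.64 thousand.
Not in labor force = 86.82 + 329.60 + 98.55 = 514.97 thousand (those not working and not actively searching are outside the labor force).
Civilian working-age population = 1,108.64 + 514.97 = 1,623.61 thousand.
Unemployment rate = 30.16 / 1,108.64 = 2.72%.
Labor force participation rate = 1,108.64 / 1,623.61 = 68.28%.

Unemployment rate ≈ 2.72%; labor force participation rate ≈ 68.28%.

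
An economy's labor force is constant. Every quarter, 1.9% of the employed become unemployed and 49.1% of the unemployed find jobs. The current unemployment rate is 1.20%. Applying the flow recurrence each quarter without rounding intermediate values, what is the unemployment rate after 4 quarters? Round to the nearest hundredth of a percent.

Unemployment rate after four quarters ≈ 3.58%.

With a fixed labor force, u_{t+1} = u_t + s·(1−u_t) − f·u_t = u_t·(1−s−f) + s.
Here 1−s−f = 0.490 and s = 0.019.
u_1 = 0.012000 × 0.490 + 0.019 = 0.024880.
u_2 = 0.024880 × 0.490 + 0.019 = 0.031191.
u_3 = 0.031191 × 0.490 + 0.019 = 0.034284.
u_4 = 0.034284 × 0.490 + 0.019 = 0.035799.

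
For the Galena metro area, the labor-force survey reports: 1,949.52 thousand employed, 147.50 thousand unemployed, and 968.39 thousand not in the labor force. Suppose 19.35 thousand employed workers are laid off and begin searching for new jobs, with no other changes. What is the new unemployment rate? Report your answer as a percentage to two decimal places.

Initially, labor force = 1,949.52 + 147.50 = 2,097.02 thousand, so u = 147.50/2,097.02 = 7.03%.
After the change, employed falls and unemployed rises by 19.35; labor force unchanged → E = 1,930.17, U = 166.85, labor force = 2,097.02 thousand.
New unemployment rate = 166.85 / 2,097.02 = 7.96%.

New unemployment rate ≈ 7.96%.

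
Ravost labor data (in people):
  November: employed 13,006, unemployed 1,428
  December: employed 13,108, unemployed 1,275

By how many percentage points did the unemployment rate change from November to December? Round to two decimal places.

The unemployment rate changed by −1.03 percentage points.

November: labor force = 13,006 + 1,428 = 14,434; u = 1,428/14,434 = 9.89%.
December: labor force = 13,108 + 1,275 = 14,383; u = 1,275/14,383 = 8.86%.
Change = 8.86% − 9.89% = −1.03 pp.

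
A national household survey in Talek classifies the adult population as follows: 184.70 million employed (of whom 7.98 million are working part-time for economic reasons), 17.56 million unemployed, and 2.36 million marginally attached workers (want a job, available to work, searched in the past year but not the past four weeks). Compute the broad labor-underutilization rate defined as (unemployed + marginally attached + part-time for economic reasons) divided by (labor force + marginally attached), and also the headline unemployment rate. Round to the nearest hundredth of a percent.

Labor force = 184.70 + 17.56 = 202.26 million.
Numerator = 17.56 + 2.36 + 7.98 = 27.90 million.
Denominator = 202.26 + 2.36 = 204.62 million.
Broad rate = 27.90 / 204.62 = 13.64%.
Headline unemployment rate = 17.56 / 202.26 = 8.68%.

Broad underutilization rate ≈ 13.64%; headline unemployment rate ≈ 8.68%.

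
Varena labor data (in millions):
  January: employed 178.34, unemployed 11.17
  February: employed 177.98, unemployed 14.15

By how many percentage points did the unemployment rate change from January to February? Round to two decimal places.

January: labor force = 178.34 + 11.17 = 189.51; u = 11.17/189.51 = 5.89%.
February: labor force = 177.98 + 14.15 = 192.13; u = 14.15/192.13 = 7.36%.
Change = 7.36% − 5.89% = +1.47 pp.

The unemployment rate changed by +1.47 percentage points.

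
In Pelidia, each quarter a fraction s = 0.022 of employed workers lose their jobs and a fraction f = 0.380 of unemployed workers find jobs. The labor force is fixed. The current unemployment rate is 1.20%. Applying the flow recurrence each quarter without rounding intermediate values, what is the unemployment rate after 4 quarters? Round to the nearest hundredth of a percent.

Unemployment rate after four quarters ≈ 4.93%.

With a fixed labor force, u_{t+1} = u_t + s·(1−u_t) − f·u_t = u_t·(1−s−f) + s.
Here 1−s−f = 0.598 and s = 0.022.
u_1 = 0.012000 × 0.598 + 0.022 = 0.029176.
u_2 = 0.029176 × 0.598 + 0.022 = 0.039447.
u_3 = 0.039447 × 0.598 + 0.022 = 0.045589.
u_4 = 0.045589 × 0.598 + 0.022 = 0.049262.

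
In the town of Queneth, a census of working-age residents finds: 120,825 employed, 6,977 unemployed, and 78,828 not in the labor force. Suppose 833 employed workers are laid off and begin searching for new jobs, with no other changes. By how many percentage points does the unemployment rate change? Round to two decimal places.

The unemployment rate changes by +0.65 percentage points.

Initially, labor force = 120,825 + 6,977 = 127,802, so u = 6,977/127,802 = 5.46%.
After the change, employed falls and unemployed rises by 833; labor force unchanged → E = 119,992, U = 7,810, labor force = 127,802.
New unemployment rate = 7,810 / 127,802 = 6.11%.
Change = 6.11% − 5.46% = +0.65 percentage points.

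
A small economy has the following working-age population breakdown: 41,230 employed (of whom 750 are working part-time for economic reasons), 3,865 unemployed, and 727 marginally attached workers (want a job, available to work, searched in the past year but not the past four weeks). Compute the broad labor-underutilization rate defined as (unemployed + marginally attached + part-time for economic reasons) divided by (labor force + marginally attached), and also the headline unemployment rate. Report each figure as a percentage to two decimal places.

Labor force = 41,230 + 3,865 = 45,095.
Numerator = 3,865 + 727 + 750 = 5,342.
Denominator = 45,095 + 727 = 45,822.
Broad rate = 5,342 / 45,822 = 11.66%.
Headline unemployment rate = 3,865 / 45,095 = 8.57%.

Broad underutilization rate ≈ 11.66%; headline unemployment rate ≈ 8.57%.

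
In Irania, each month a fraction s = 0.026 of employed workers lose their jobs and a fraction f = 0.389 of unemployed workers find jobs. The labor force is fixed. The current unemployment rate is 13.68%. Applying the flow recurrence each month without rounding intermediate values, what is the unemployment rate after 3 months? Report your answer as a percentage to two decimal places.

Unemployment rate after three months ≈ 7.75%.

With a fixed labor force, u_{t+1} = u_t + s·(1−u_t) − f·u_t = u_t·(1−s−f) + s.
Here 1−s−f = 0.585 and s = 0.026.
u_1 = 0.136800 × 0.585 + 0.026 = 0.106028.
u_2 = 0.106028 × 0.585 + 0.026 = 0.088026.
u_3 = 0.088026 × 0.585 + 0.026 = 0.077495.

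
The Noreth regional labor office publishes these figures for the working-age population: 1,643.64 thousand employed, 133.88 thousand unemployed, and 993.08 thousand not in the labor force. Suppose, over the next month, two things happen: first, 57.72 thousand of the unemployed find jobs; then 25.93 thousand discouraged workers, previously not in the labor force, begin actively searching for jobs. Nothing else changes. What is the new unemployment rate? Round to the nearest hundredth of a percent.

New unemployment rate ≈ 5.66%.

Initially, labor force = 1,643.64 + 133.88 = 1,777.52 thousand, so u = 133.88/1,777.52 = 7.53%.
After the first change, unemployed falls and employed rises by 57.72; labor force unchanged → E = 1,701.36, U = 76.16, labor force = 1,777.52 thousand.
After the second change, unemployed and labor force both rise by 25.93 → E = 1,701.36, U = 102.09, labor force = 1,803.45 thousand.
New unemployment rate = 102.09 / 1,803.45 = 5.66%.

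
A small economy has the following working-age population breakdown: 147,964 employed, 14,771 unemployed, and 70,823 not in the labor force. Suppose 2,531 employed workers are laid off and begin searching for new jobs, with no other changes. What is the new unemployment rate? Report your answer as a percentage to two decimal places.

Initially, labor force = 147,964 + 14,771 = 162,735, so u = 14,771/162,735 = 9.08%.
After the change, employed falls and unemployed rises by 2,531; labor force unchanged → E = 145,433, U = 17,302, labor force = 162,735.
New unemployment rate = 17,302 / 162,735 = 10.63%.

New unemployment rate ≈ 10.63%.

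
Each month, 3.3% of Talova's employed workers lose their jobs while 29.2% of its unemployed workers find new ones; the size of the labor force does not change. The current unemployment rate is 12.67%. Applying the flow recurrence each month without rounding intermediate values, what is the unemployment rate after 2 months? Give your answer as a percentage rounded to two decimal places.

With a fixed labor force, u_{t+1} = u_t + s·(1−u_t) − f·u_t = u_t·(1−s−f) + s.
Here 1−s−f = 0.675 and s = 0.033.
u_1 = 0.126700 × 0.675 + 0.033 = 0.118523.
u_2 = 0.118523 × 0.675 + 0.033 = 0.113003.

Unemployment rate after two months ≈ 11.30%.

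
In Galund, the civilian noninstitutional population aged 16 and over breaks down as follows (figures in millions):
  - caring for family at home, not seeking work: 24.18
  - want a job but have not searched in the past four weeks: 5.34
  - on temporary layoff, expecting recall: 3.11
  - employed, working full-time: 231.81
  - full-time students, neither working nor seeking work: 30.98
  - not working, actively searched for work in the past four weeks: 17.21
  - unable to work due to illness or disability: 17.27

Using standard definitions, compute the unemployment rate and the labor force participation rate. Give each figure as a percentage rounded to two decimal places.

Unemployment rate ≈ 8.06%; labor force participation rate ≈ 76.43%.

Employed = 231.81 million.
Unemployed = 3.11 + 17.21 = 20.32 million (jobless and actively searching, or on temporary layoff).
Labor force = 231.81 + 20.32 = 252.13 million.
Not in labor force = 24.18 + 5.34 + 30.98 + 17.27 = 77.77 million (those not working and not actively searching are outside the labor force — including those who want a job but have given up searching).
Civilian working-age population = 252.13 + 77.77 = 329.90 million.
Unemployment rate = 20.32 / 252.13 = 8.06%.
Labor force participation rate = 252.13 / 329.90 = 76.43%.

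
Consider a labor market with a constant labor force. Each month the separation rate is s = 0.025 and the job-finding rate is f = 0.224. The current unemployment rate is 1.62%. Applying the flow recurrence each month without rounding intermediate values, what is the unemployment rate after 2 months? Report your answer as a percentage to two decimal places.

Unemployment rate after two months ≈ 5.29%.

With a fixed labor force, u_{t+1} = u_t + s·(1−u_t) − f·u_t = u_t·(1−s−f) + s.
Here 1−s−f = 0.751 and s = 0.025.
u_1 = 0.016200 × 0.751 + 0.025 = 0.037166.
u_2 = 0.037166 × 0.751 + 0.025 = 0.052912.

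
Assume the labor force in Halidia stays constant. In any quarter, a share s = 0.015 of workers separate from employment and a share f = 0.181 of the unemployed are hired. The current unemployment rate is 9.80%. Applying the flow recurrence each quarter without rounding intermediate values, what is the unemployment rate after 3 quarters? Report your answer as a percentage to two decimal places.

With a fixed labor force, u_{t+1} = u_t + s·(1−u_t) − f·u_t = u_t·(1−s−f) + s.
Here 1−s−f = 0.804 and s = 0.015.
u_1 = 0.098000 × 0.804 + 0.015 = 0.093792.
u_2 = 0.093792 × 0.804 + 0.015 = 0.090409.
u_3 = 0.090409 × 0.804 + 0.015 = 0.087689.

Unemployment rate after three quarters ≈ 8.77%.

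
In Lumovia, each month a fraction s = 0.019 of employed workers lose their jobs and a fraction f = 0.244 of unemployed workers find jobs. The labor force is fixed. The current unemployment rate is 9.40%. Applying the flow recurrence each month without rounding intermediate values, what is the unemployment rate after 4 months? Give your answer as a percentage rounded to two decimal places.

With a fixed labor force, u_{t+1} = u_t + s·(1−u_t) − f·u_t = u_t·(1−s−f) + s.
Here 1−s−f = 0.737 and s = 0.019.
u_1 = 0.094000 × 0.737 + 0.019 = 0.088278.
u_2 = 0.088278 × 0.737 + 0.019 = 0.084061.
u_3 = 0.084061 × 0.737 + 0.019 = 0.080953.
u_4 = 0.080953 × 0.737 + 0.019 = 0.078662.

Unemployment rate after four months ≈ 7.87%.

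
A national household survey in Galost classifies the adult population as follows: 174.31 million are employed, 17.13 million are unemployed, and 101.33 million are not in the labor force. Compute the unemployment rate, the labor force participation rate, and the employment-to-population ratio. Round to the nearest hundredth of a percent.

Unemployment rate ≈ 8.95%; labor force participation rate ≈ 65.39%; employment-population ratio ≈ 59.54%.

Labor force = employed + unemployed = 174.31 + 17.13 = 191.44 million.
Working-age population = 191.44 + 101.33 = 292.77 million.
Unemployment rate = 17.13 / 191.44 = 8.95%.
Labor force participation rate = 191.44 / 292.77 = 65.39%.
Employment-population ratio = 174.31 / 292.77 = 59.54%.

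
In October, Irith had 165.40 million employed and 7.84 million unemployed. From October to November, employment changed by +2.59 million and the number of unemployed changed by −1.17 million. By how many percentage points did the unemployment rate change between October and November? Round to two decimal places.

October: labor force = 165.40 + 7.84 = 173.24; u = 7.84/173.24 = 4.53%.
November: labor force = 167.99 + 6.67 = 174.66; u = 6.67/174.66 = 3.82%.
Change = 3.82% − 4.53% = −0.71 pp.

The unemployment rate changed by −0.71 percentage points.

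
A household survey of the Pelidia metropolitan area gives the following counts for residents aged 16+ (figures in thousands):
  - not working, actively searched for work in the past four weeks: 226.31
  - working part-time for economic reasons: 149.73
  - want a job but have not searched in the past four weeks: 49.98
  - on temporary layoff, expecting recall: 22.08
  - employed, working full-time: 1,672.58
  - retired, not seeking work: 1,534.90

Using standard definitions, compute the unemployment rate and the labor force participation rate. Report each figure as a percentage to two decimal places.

Employed = 149.73 + 1,672.58 = 1,822.31 thousand (anyone who worked, including part-time for economic reasons, counts as employed).
Unemployed = 226.31 + 22.08 = 248.39 thousand (jobless and actively searching, or on temporary layoff).
Labor force = 1,822.31 + 248.39 = 2,070.70 thousand.
Not in labor force = 49.98 + 1,534.90 = 1,584.88 thousand (those not working and not actively searching are outside the labor force — including those who want a job but have given up searching).
Civilian working-age population = 2,070.70 + 1,584.88 = 3,655.58 thousand.
Unemployment rate = 248.39 / 2,070.70 = 12.00%.
Labor force participation rate = 2,070.70 / 3,655.58 = 56.64%.

Unemployment rate ≈ 12.00%; labor force participation rate ≈ 56.64%.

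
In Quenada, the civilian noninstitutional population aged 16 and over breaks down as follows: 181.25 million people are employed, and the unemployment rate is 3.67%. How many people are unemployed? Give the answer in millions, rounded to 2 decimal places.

Let U be the number unemployed. The labor force is E + U, and U/(E+U) = 0.0367.
So U = 0.0367 × 181.25 / (1 − 0.0367) = 6.6519 / 0.9633 ≈ 6.91 million.

About 6.91 million are unemployed.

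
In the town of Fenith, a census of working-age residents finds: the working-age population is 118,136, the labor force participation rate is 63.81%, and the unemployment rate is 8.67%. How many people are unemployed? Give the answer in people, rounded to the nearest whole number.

About 6,536 are unemployed.

Labor force = 0.6381 × 118,136 = 75,383.
Unemployed = 0.0867 × 75,383 ≈ 6,536.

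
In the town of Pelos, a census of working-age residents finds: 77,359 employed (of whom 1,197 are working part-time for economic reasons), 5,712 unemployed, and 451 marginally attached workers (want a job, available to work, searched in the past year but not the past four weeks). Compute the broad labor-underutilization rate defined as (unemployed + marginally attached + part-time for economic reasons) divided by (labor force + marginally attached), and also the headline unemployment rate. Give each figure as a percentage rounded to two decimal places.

Labor force = 77,359 + 5,712 = 83,071.
Numerator = 5,712 + 451 + 1,197 = 7,360.
Denominator = 83,071 + 451 = 83,522.
Broad rate = 7,360 / 83,522 = 8.81%.
Headline unemployment rate = 5,712 / 83,071 = 6.88%.

Broad underutilization rate ≈ 8.81%; headline unemployment rate ≈ 6.88%.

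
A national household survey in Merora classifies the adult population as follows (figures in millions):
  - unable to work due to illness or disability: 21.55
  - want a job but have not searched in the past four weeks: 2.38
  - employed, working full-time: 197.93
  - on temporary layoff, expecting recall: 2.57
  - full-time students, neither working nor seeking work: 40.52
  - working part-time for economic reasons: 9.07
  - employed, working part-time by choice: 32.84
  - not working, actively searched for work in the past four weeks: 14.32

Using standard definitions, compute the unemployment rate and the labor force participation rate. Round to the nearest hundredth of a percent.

Employed = 197.93 + 9.07 + 32.84 = 239.84 million (anyone who worked, including part-time for economic reasons, counts as employed).
Unemployed = 2.57 + 14.32 = 16.89 million (jobless and actively searching, or on temporary layoff).
Labor force = 239.84 + 16.89 = 256.73 million.
Not in labor force = 21.55 + 2.38 + 40.52 = 64.45 million (those not working and not actively searching are outside the labor force — including those who want a job but have given up searching).
Civilian working-age population = 256.73 + 64.45 = 321.18 million.
Unemployment rate = 16.89 / 256.73 = 6.58%.
Labor force participation rate = 256.73 / 321.18 = 79.93%.

Unemployment rate ≈ 6.58%; labor force participation rate ≈ 79.93%.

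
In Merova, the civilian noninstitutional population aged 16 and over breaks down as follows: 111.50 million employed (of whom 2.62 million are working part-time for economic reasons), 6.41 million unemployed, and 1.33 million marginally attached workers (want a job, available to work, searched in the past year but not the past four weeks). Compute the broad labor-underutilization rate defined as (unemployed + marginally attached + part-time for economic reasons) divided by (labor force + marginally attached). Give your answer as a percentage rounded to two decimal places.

Labor force = 111.50 + 6.41 = 117.91 million.
Numerator = 6.41 + 1.33 + 2.62 = 10.36 million.
Denominator = 117.91 + 1.33 = 119.24 million.
Broad rate = 10.36 / 119.24 = 8.69%.

Broad underutilization rate ≈ 8.69%.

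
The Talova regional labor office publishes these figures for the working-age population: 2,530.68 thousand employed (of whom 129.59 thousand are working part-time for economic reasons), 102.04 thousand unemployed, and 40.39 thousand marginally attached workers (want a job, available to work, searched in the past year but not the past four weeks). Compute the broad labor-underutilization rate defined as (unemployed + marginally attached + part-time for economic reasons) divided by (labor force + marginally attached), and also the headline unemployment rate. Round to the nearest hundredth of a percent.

Labor force = 2,530.68 + 102.04 = 2,632.72 thousand.
Numerator = 102.04 + 40.39 + 129.59 = 272.02 thousand.
Denominator = 2,632.72 + 40.39 = 2,673.11 thousand.
Broad rate = 272.02 / 2,673.11 = 10.18%.
Headline unemployment rate = 102.04 / 2,632.72 = 3.88%.

Broad underutilization rate ≈ 10.18%; headline unemployment rate ≈ 3.88%.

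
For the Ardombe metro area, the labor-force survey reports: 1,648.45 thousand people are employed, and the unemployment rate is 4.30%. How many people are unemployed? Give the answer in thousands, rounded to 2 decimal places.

About 74.07 thousand are unemployed.

Let U be the number unemployed. The labor force is E + U, and U/(E+U) = 0.0430.
So U = 0.0430 × 1,648.45 / (1 − 0.0430) = 70.8833 / 0.9570 ≈ 74.07 thousand.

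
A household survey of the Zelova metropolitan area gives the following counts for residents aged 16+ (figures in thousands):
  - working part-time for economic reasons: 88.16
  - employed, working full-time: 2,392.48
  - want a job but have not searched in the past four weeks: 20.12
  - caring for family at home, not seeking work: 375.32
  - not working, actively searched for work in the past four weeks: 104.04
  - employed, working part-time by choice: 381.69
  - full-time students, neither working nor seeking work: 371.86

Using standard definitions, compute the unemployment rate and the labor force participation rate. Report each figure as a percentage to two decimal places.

Employed = 88.16 + 2,392.48 + 381.69 = 2,862.33 thousand (anyone who worked, including part-time for economic reasons, counts as employed).
Unemployed = 104.04 thousand.
Labor force = 2,862.33 + 104.04 = 2,966.37 thousand.
Not in labor force = 20.12 + 375.32 + 371.86 = 767.30 thousand (those not working and not actively searching are outside the labor force — including those who want a job but have given up searching).
Civilian working-age population = 2,966.37 + 767.30 = 3,733.67 thousand.
Unemployment rate = 104.04 / 2,966.37 = 3.51%.
Labor force participation rate = 2,966.37 / 3,733.67 = 79.45%.

Unemployment rate ≈ 3.51%; labor force participation rate ≈ 79.45%.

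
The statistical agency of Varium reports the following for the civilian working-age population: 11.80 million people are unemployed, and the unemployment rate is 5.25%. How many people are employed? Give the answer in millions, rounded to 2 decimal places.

Labor force = U / u = 11.80 / 0.0525 ≈ 224.76 million.
Employed = labor force − unemployed = 224.76 − 11.80 = 212.96 million.

About 212.96 million are employed.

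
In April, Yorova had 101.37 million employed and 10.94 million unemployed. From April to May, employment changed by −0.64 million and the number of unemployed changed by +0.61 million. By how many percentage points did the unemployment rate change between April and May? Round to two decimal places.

April: labor force = 101.37 + 10.94 = 112.31; u = 10.94/112.31 = 9.74%.
May: labor force = 100.73 + 11.55 = 112.28; u = 11.55/112.28 = 10.29%.
Change = 10.29% − 9.74% = +0.55 pp.

The unemployment rate changed by +0.55 percentage points.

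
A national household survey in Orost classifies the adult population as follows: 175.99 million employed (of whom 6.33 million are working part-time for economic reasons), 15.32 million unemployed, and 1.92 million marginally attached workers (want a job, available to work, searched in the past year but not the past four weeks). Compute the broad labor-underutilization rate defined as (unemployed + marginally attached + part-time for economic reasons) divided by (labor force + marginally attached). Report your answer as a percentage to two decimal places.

Labor force = 175.99 + 15.32 = 191.31 million.
Numerator = 15.32 + 1.92 + 6.33 = 23.57 million.
Denominator = 191.31 + 1.92 = 193.23 million.
Broad rate = 23.57 / 193.23 = 12.20%.

Broad underutilization rate ≈ 12.20%.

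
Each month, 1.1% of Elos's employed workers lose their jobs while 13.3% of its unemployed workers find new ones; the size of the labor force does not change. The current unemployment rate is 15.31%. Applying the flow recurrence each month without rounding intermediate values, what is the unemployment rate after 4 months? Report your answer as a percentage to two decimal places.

With a fixed labor force, u_{t+1} = u_t + s·(1−u_t) − f·u_t = u_t·(1−s−f) + s.
Here 1−s−f = 0.856 and s = 0.011.
u_1 = 0.153100 × 0.856 + 0.011 = 0.142054.
u_2 = 0.142054 × 0.856 + 0.011 = 0.132598.
u_3 = 0.132598 × 0.856 + 0.011 = 0.124504.
u_4 = 0.124504 × 0.856 + 0.011 = 0.117575.

Unemployment rate after four months ≈ 11.76%.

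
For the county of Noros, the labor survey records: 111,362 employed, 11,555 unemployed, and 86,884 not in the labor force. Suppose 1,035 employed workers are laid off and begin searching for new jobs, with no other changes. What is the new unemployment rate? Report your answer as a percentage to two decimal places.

Initially, labor force = 111,362 + 11,555 = 122,917, so u = 11,555/122,917 = 9.40%.
After the change, employed falls and unemployed rises by 1,035; labor force unchanged → E = 110,327, U = 12,590, labor force = 122,917.
New unemployment rate = 12,590 / 122,917 = 10.24%.

New unemployment rate ≈ 10.24%.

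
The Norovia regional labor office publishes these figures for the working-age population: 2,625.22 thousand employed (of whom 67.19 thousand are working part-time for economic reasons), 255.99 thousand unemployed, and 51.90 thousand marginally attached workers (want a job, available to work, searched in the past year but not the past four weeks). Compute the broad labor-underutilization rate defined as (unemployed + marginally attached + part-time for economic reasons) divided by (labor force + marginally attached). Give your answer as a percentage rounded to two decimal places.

Broad underutilization rate ≈ 12.79%.

Labor force = 2,625.22 + 255.99 = 2,881.21 thousand.
Numerator = 255.99 + 51.90 + 67.19 = 375.08 thousand.
Denominator = 2,881.21 + 51.90 = 2,933.11 thousand.
Broad rate = 375.08 / 2,933.11 = 12.79%.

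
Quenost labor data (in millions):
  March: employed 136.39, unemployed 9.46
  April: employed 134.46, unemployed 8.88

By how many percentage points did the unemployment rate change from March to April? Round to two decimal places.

March: labor force = 136.39 + 9.46 = 145.85; u = 9.46/145.85 = 6.49%.
April: labor force = 134.46 + 8.88 = 143.34; u = 8.88/143.34 = 6.20%.
Change = 6.20% − 6.49% = −0.29 pp.

The unemployment rate changed by −0.29 percentage points.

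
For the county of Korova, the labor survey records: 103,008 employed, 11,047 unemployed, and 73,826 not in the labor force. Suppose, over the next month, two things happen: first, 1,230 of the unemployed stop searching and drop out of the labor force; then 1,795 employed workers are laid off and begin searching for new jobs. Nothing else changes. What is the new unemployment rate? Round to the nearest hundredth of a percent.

Initially, labor force = 103,008 + 11,047 = 114,055, so u = 11,047/114,055 = 9.69%.
After the first change, unemployed and labor force both fall by 1,230 → E = 103,008, U = 9,817, labor force = 112,825.
After the second change, employed falls and unemployed rises by 1,795; labor force unchanged → E = 101,213, U = 11,612, labor force = 112,825.
New unemployment rate = 11,612 / 112,825 = 10.29%.

New unemployment rate ≈ 10.29%.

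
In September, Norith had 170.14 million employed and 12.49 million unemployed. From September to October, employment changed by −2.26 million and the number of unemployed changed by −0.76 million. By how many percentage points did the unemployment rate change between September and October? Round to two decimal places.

The unemployment rate changed by −0.31 percentage points.

September: labor force = 170.14 + 12.49 = 182.63; u = 12.49/182.63 = 6.84%.
October: labor force = 167.88 + 11.73 = 179.61; u = 11.73/179.61 = 6.53%.
Change = 6.53% − 6.84% = −0.31 pp.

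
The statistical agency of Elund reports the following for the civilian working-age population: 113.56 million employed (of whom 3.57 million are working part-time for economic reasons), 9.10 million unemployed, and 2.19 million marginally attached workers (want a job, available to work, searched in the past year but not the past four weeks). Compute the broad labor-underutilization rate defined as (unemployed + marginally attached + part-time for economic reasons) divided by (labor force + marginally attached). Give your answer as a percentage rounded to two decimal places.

Labor force = 113.56 + 9.10 = 122.66 million.
Numerator = 9.10 + 2.19 + 3.57 = 14.86 million.
Denominator = 122.66 + 2.19 = 124.85 million.
Broad rate = 14.86 / 124.85 = 11.90%.

Broad underutilization rate ≈ 11.90%.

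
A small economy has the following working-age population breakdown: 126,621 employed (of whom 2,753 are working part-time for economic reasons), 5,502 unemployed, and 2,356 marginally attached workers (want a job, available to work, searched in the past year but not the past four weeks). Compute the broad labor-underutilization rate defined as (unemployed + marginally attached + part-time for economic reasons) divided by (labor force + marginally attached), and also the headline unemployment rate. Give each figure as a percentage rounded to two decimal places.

Labor force = 126,621 + 5,502 = 132,123.
Numerator = 5,502 + 2,356 + 2,753 = 10,611.
Denominator = 132,123 + 2,356 = 134,479.
Broad rate = 10,611 / 134,479 = 7.89%.
Headline unemployment rate = 5,502 / 132,123 = 4.16%.

Broad underutilization rate ≈ 7.89%; headline unemployment rate ≈ 4.16%.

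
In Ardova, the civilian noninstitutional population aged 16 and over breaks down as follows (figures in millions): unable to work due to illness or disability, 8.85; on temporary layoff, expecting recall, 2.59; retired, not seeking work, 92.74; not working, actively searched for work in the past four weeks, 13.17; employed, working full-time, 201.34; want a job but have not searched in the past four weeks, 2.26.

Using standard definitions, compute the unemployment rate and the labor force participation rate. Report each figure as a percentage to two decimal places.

Unemployment rate ≈ 7.26%; labor force participation rate ≈ 67.64%.

Employed = 201.34 million.
Unemployed = 2.59 + 13.17 = 15.76 million (jobless and actively searching, or on temporary layoff).
Labor force = 201.34 + 15.76 = 217.10 million.
Not in labor force = 8.85 + 92.74 + 2.26 = 103.85 million (those not working and not actively searching are outside the labor force — including those who want a job but have given up searching).
Civilian working-age population = 217.10 + 103.85 = 320.95 million.
Unemployment rate = 15.76 / 217.10 = 7.26%.
Labor force participation rate = 217.10 / 320.95 = 67.64%.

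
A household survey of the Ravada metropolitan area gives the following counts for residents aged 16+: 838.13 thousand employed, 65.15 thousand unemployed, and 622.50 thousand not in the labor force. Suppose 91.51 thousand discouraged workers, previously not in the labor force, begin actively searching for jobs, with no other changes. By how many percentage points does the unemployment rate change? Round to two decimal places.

Initially, labor force = 838.13 + 65.15 = 903.28 thousand, so u = 65.15/903.28 = 7.21%.
After the change, unemployed and labor force both rise by 91.51 → E = 838.13, U = 156.66, labor force = 994.79 thousand.
New unemployment rate = 156.66 / 994.79 = 15.75%.
Change = 15.75% − 7.21% = +8.54 percentage points.

The unemployment rate changes by +8.54 percentage points.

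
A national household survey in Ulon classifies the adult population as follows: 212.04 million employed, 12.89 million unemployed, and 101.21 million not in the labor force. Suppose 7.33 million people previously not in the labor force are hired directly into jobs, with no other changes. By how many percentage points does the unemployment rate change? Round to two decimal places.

Initially, labor force = 212.04 + 12.89 = 224.93 million, so u = 12.89/224.93 = 5.73%.
After the change, employed and labor force both rise by 7.33; unemployed unchanged → E = 219.37, U = 12.89, labor force = 232.26 million.
New unemployment rate = 12.89 / 232.26 = 5.55%.
Change = 5.55% − 5.73% = −0.18 percentage points.

The unemployment rate changes by −0.18 percentage points.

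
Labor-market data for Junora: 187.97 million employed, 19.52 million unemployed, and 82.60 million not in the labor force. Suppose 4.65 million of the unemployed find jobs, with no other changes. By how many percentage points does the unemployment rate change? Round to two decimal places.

Initially, labor force = 187.97 + 19.52 = 207.49 million, so u = 19.52/207.49 = 9.41%.
After the change, unemployed falls and employed rises by 4.65; labor force unchanged → E = 192.62, U = 14.87, labor force = 207.49 million.
New unemployment rate = 14.87 / 207.49 = 7.17%.
Change = 7.17% − 9.41% = −2.24 percentage points.

The unemployment rate changes by −2.24 percentage points.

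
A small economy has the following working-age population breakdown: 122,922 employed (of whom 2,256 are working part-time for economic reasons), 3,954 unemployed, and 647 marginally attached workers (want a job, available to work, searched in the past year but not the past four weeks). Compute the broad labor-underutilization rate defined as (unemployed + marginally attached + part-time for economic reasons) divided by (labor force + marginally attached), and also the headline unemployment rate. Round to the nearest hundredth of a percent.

Labor force = 122,922 + 3,954 = 126,876.
Numerator = 3,954 + 647 + 2,256 = 6,857.
Denominator = 126,876 + 647 = 127,523.
Broad rate = 6,857 / 127,523 = 5.38%.
Headline unemployment rate = 3,954 / 126,876 = 3.12%.

Broad underutilization rate ≈ 5.38%; headline unemployment rate ≈ 3.12%.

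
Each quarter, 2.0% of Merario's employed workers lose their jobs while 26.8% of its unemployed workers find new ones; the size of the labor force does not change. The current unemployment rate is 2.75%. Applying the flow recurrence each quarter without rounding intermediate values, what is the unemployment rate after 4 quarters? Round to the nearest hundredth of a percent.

With a fixed labor force, u_{t+1} = u_t + s·(1−u_t) − f·u_t = u_t·(1−s−f) + s.
Here 1−s−f = 0.712 and s = 0.020.
u_1 = 0.027500 × 0.712 + 0.020 = 0.039580.
u_2 = 0.039580 × 0.712 + 0.020 = 0.048181.
u_3 = 0.048181 × 0.712 + 0.020 = 0.054305.
u_4 = 0.054305 × 0.712 + 0.020 = 0.058665.

Unemployment rate after four quarters ≈ 5.87%.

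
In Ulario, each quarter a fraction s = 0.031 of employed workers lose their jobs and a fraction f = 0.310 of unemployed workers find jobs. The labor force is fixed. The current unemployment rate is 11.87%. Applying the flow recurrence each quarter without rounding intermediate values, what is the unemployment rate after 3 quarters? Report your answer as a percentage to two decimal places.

Unemployment rate after three quarters ≈ 9.89%.

With a fixed labor force, u_{t+1} = u_t + s·(1−u_t) − f·u_t = u_t·(1−s−f) + s.
Here 1−s−f = 0.659 and s = 0.031.
u_1 = 0.118700 × 0.659 + 0.031 = 0.109223.
u_2 = 0.109223 × 0.659 + 0.031 = 0.102978.
u_3 = 0.102978 × 0.659 + 0.031 = 0.098863.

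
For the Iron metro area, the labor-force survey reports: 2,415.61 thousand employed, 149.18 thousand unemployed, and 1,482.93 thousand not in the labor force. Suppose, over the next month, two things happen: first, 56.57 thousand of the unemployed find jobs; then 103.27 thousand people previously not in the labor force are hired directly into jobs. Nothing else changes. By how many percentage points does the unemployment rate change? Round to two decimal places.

The unemployment rate changes by −2.35 percentage points.

Initially, labor force = 2,415.61 + 149.18 = 2,564.79 thousand, so u = 149.18/2,564.79 = 5.82%.
After the first change, unemployed falls and employed rises by 56.57; labor force unchanged → E = 2,472.18, U = 92.61, labor force = 2,564.79 thousand.
After the second change, employed and labor force both rise by 103.27; unemployed unchanged → E = 2,575.45, U = 92.61, labor force = 2,668.06 thousand.
New unemployment rate = 92.61 / 2,668.06 = 3.47%.
Change = 3.47% − 5.82% = −2.35 percentage points.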